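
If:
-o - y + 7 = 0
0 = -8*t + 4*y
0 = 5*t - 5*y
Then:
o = 7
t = 0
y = 0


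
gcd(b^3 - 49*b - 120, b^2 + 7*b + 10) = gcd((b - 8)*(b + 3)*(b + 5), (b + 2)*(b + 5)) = b + 5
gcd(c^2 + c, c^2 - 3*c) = c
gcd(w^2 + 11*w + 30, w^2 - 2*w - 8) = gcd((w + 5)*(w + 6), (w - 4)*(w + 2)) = 1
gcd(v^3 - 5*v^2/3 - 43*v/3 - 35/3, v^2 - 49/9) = v + 7/3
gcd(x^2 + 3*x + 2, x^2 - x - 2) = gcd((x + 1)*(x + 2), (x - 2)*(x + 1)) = x + 1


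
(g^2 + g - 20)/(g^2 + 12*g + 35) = (g - 4)/(g + 7)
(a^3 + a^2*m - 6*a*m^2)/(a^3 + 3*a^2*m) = (a - 2*m)/a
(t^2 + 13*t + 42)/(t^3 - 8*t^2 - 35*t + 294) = (t + 7)/(t^2 - 14*t + 49)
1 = 1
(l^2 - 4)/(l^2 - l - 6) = (l - 2)/(l - 3)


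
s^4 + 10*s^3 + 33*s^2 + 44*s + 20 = (s + 1)*(s + 2)^2*(s + 5)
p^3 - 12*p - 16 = (p - 4)*(p + 2)^2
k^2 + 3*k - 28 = (k - 4)*(k + 7)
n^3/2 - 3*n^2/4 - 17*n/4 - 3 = (n/2 + 1/2)*(n - 4)*(n + 3/2)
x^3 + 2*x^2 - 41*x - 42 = (x - 6)*(x + 1)*(x + 7)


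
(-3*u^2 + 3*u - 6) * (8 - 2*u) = 6*u^3 - 30*u^2 + 36*u - 48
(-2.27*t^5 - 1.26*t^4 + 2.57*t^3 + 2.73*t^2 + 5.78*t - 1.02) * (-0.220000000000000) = 0.4994*t^5 + 0.2772*t^4 - 0.5654*t^3 - 0.6006*t^2 - 1.2716*t + 0.2244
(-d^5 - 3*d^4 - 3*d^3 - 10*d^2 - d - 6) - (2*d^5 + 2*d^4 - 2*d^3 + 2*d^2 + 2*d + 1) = -3*d^5 - 5*d^4 - d^3 - 12*d^2 - 3*d - 7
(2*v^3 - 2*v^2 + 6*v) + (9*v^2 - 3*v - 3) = 2*v^3 + 7*v^2 + 3*v - 3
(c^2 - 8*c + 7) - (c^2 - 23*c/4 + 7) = -9*c/4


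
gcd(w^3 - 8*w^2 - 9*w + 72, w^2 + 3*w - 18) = w - 3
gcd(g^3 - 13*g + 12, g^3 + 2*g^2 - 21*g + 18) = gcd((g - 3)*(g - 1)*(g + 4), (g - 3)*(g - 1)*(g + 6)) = g^2 - 4*g + 3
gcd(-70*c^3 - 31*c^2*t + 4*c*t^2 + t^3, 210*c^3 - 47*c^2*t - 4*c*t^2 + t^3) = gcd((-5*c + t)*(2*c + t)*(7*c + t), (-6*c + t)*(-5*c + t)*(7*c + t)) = -35*c^2 + 2*c*t + t^2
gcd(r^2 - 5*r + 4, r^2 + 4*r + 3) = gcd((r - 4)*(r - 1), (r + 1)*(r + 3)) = 1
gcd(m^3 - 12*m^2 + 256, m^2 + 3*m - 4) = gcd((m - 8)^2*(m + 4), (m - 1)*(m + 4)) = m + 4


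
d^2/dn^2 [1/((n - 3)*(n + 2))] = 2*((n - 3)^2 + (n - 3)*(n + 2) + (n + 2)^2)/((n - 3)^3*(n + 2)^3)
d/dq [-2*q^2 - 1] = -4*q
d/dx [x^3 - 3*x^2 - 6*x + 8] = 3*x^2 - 6*x - 6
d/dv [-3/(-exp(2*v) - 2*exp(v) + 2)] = -6*(exp(v) + 1)*exp(v)/(exp(2*v) + 2*exp(v) - 2)^2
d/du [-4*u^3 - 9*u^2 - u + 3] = -12*u^2 - 18*u - 1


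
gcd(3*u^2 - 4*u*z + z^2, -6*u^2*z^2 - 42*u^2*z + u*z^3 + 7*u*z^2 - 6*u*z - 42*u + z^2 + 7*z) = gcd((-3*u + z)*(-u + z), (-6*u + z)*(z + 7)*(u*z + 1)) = 1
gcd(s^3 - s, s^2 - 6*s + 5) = s - 1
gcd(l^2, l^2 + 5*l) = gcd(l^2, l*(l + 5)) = l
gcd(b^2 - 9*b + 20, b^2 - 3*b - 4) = b - 4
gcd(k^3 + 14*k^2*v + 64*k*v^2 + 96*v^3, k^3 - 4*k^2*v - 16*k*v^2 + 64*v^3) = k + 4*v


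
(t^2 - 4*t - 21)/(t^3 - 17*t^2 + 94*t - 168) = (t + 3)/(t^2 - 10*t + 24)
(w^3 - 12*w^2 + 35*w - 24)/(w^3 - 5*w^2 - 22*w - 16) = (w^2 - 4*w + 3)/(w^2 + 3*w + 2)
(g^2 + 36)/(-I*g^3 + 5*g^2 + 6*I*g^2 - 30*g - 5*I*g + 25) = I*(g^2 + 36)/(g^3 + g^2*(-6 + 5*I) + 5*g*(1 - 6*I) + 25*I)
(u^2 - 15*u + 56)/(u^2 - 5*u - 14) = (u - 8)/(u + 2)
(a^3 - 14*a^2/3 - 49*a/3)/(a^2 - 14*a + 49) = a*(3*a + 7)/(3*(a - 7))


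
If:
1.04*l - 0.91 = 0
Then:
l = 0.88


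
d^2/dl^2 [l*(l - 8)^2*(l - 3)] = 12*l^2 - 114*l + 224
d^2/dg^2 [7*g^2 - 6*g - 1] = 14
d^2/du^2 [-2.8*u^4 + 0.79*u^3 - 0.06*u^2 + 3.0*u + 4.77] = -33.6*u^2 + 4.74*u - 0.12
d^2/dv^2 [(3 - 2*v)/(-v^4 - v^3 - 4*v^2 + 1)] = 2*(v^2*(2*v - 3)*(4*v^2 + 3*v + 8)^2 - (8*v^3 + 6*v^2 + 16*v + (2*v - 3)*(6*v^2 + 3*v + 4))*(v^4 + v^3 + 4*v^2 - 1))/(v^4 + v^3 + 4*v^2 - 1)^3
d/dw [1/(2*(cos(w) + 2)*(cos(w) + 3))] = (2*cos(w) + 5)*sin(w)/(2*(cos(w) + 2)^2*(cos(w) + 3)^2)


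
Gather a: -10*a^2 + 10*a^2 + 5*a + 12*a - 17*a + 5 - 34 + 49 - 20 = 0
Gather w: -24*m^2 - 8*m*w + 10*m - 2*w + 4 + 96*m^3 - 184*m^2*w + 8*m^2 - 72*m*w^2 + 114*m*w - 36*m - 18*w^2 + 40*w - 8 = 96*m^3 - 16*m^2 - 26*m + w^2*(-72*m - 18) + w*(-184*m^2 + 106*m + 38) - 4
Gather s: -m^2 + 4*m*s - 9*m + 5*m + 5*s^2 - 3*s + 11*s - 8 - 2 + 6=-m^2 - 4*m + 5*s^2 + s*(4*m + 8) - 4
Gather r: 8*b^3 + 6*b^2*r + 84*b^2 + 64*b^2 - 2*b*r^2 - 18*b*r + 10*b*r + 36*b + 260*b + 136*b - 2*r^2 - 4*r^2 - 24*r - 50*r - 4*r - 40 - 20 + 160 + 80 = 8*b^3 + 148*b^2 + 432*b + r^2*(-2*b - 6) + r*(6*b^2 - 8*b - 78) + 180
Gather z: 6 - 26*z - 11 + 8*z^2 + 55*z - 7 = 8*z^2 + 29*z - 12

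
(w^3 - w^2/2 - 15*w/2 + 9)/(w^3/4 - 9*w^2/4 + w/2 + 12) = 2*(2*w^3 - w^2 - 15*w + 18)/(w^3 - 9*w^2 + 2*w + 48)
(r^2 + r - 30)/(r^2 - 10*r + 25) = (r + 6)/(r - 5)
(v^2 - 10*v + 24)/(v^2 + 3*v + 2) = (v^2 - 10*v + 24)/(v^2 + 3*v + 2)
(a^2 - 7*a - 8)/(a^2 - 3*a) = (a^2 - 7*a - 8)/(a*(a - 3))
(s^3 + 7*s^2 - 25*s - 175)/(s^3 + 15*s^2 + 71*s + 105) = (s - 5)/(s + 3)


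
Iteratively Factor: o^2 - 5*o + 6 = (o - 3)*(o - 2)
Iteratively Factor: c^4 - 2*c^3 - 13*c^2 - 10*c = (c + 2)*(c^3 - 4*c^2 - 5*c) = (c + 1)*(c + 2)*(c^2 - 5*c) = c*(c + 1)*(c + 2)*(c - 5)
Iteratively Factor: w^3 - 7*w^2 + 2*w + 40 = (w - 5)*(w^2 - 2*w - 8) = (w - 5)*(w + 2)*(w - 4)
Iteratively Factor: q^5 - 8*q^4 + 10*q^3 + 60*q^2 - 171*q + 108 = (q - 1)*(q^4 - 7*q^3 + 3*q^2 + 63*q - 108) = (q - 4)*(q - 1)*(q^3 - 3*q^2 - 9*q + 27) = (q - 4)*(q - 3)*(q - 1)*(q^2 - 9) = (q - 4)*(q - 3)*(q - 1)*(q + 3)*(q - 3)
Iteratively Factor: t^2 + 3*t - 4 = (t + 4)*(t - 1)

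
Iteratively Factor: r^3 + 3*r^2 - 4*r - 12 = (r + 2)*(r^2 + r - 6) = (r - 2)*(r + 2)*(r + 3)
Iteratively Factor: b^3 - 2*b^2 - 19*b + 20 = (b - 1)*(b^2 - b - 20) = (b - 5)*(b - 1)*(b + 4)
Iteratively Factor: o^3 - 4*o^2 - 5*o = (o)*(o^2 - 4*o - 5) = o*(o + 1)*(o - 5)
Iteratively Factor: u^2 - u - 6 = (u + 2)*(u - 3)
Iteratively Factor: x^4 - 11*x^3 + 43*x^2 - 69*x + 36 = (x - 1)*(x^3 - 10*x^2 + 33*x - 36) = (x - 3)*(x - 1)*(x^2 - 7*x + 12) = (x - 4)*(x - 3)*(x - 1)*(x - 3)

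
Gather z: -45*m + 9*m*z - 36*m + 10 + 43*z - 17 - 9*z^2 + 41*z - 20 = -81*m - 9*z^2 + z*(9*m + 84) - 27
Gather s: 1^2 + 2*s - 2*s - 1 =0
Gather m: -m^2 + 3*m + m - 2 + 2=-m^2 + 4*m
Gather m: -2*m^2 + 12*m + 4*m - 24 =-2*m^2 + 16*m - 24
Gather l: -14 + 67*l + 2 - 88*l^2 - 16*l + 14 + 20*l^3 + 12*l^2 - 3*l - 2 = 20*l^3 - 76*l^2 + 48*l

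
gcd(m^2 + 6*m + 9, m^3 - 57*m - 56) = 1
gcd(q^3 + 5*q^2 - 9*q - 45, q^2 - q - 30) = q + 5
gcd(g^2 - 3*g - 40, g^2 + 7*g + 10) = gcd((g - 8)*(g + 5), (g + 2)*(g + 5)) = g + 5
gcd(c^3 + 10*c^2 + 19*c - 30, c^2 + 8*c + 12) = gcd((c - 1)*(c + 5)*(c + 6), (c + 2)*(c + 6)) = c + 6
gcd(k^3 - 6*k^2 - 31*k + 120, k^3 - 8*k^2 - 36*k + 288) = k - 8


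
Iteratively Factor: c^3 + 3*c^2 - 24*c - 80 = (c + 4)*(c^2 - c - 20) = (c - 5)*(c + 4)*(c + 4)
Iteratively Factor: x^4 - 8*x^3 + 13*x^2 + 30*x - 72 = (x + 2)*(x^3 - 10*x^2 + 33*x - 36) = (x - 3)*(x + 2)*(x^2 - 7*x + 12) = (x - 3)^2*(x + 2)*(x - 4)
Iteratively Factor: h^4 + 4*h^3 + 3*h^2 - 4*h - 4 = (h - 1)*(h^3 + 5*h^2 + 8*h + 4) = (h - 1)*(h + 1)*(h^2 + 4*h + 4) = (h - 1)*(h + 1)*(h + 2)*(h + 2)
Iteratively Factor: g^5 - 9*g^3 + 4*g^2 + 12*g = (g + 1)*(g^4 - g^3 - 8*g^2 + 12*g) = (g - 2)*(g + 1)*(g^3 + g^2 - 6*g) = g*(g - 2)*(g + 1)*(g^2 + g - 6) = g*(g - 2)^2*(g + 1)*(g + 3)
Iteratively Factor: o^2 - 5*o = (o)*(o - 5)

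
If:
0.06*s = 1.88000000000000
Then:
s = 31.33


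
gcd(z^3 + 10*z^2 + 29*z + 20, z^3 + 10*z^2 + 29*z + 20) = z^3 + 10*z^2 + 29*z + 20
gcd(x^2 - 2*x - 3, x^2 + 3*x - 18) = x - 3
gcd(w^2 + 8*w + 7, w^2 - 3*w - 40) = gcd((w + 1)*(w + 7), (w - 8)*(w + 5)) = 1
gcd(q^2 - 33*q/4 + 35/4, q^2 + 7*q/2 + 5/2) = 1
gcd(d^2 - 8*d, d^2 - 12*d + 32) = d - 8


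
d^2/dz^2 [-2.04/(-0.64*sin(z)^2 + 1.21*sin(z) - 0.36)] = (-3.342336*sin(z)^4 + 4.739328*sin(z)^3 + 3.906804*sin(z)^2 - 10.36728*sin(z) + 5.033496)/(0.64*sin(z)^2 - 1.21*sin(z) + 0.36)^3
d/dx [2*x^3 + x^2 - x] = 6*x^2 + 2*x - 1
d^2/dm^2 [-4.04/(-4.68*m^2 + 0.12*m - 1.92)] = (-176.971392*m^2 + 4.537728*m + 4.04*(9.36*m - 0.12)*(18.72*m - 0.24) - 72.603648)/(4.68*m^2 - 0.12*m + 1.92)^3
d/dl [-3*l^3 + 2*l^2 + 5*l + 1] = -9*l^2 + 4*l + 5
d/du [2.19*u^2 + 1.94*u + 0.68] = 4.38*u + 1.94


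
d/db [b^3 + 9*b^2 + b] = 3*b^2 + 18*b + 1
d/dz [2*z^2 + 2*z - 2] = 4*z + 2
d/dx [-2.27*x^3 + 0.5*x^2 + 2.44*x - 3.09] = -6.81*x^2 + 1.0*x + 2.44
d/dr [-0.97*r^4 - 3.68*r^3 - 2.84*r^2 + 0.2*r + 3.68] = -3.88*r^3 - 11.04*r^2 - 5.68*r + 0.2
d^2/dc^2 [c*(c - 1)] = 2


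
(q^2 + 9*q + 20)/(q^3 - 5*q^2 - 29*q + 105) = (q + 4)/(q^2 - 10*q + 21)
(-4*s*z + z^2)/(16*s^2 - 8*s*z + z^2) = z/(-4*s + z)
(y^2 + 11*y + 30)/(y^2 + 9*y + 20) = (y + 6)/(y + 4)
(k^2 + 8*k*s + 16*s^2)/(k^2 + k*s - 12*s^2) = (-k - 4*s)/(-k + 3*s)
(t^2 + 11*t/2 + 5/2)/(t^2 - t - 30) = (t + 1/2)/(t - 6)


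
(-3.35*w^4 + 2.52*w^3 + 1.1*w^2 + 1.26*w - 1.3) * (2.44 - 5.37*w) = 17.9895*w^5 - 21.7064*w^4 + 0.241799999999999*w^3 - 4.0822*w^2 + 10.0554*w - 3.172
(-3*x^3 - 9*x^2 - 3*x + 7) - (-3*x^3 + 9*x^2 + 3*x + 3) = -18*x^2 - 6*x + 4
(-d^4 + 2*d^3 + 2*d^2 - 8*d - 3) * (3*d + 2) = -3*d^5 + 4*d^4 + 10*d^3 - 20*d^2 - 25*d - 6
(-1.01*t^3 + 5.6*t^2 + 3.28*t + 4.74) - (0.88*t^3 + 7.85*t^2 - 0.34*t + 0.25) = -1.89*t^3 - 2.25*t^2 + 3.62*t + 4.49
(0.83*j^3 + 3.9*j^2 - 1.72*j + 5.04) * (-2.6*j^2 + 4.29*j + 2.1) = -2.158*j^5 - 6.5793*j^4 + 22.946*j^3 - 12.2928*j^2 + 18.0096*j + 10.584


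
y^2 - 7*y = y*(y - 7)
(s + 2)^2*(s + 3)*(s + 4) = s^4 + 11*s^3 + 44*s^2 + 76*s + 48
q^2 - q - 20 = (q - 5)*(q + 4)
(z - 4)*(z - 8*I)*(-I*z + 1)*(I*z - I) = z^4 - 5*z^3 - 7*I*z^3 + 12*z^2 + 35*I*z^2 - 40*z - 28*I*z + 32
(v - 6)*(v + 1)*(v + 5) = v^3 - 31*v - 30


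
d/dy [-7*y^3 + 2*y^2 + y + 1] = -21*y^2 + 4*y + 1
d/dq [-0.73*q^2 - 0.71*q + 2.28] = -1.46*q - 0.71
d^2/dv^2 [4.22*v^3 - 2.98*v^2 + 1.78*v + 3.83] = 25.32*v - 5.96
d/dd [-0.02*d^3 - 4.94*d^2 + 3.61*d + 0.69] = -0.06*d^2 - 9.88*d + 3.61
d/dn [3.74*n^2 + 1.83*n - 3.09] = 7.48*n + 1.83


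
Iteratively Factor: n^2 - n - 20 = (n + 4)*(n - 5)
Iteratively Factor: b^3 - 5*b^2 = (b)*(b^2 - 5*b) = b^2*(b - 5)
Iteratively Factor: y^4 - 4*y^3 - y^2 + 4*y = (y - 1)*(y^3 - 3*y^2 - 4*y) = (y - 4)*(y - 1)*(y^2 + y) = (y - 4)*(y - 1)*(y + 1)*(y)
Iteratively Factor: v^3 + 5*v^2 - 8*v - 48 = (v - 3)*(v^2 + 8*v + 16) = (v - 3)*(v + 4)*(v + 4)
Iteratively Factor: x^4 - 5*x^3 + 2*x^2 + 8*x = (x)*(x^3 - 5*x^2 + 2*x + 8) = x*(x - 2)*(x^2 - 3*x - 4) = x*(x - 4)*(x - 2)*(x + 1)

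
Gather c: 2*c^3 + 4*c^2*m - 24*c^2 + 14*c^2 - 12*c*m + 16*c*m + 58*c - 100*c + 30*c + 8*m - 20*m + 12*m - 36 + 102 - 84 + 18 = 2*c^3 + c^2*(4*m - 10) + c*(4*m - 12)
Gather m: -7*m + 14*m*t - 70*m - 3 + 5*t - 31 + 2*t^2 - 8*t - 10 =m*(14*t - 77) + 2*t^2 - 3*t - 44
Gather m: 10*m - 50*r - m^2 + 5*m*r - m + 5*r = -m^2 + m*(5*r + 9) - 45*r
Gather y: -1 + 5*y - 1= 5*y - 2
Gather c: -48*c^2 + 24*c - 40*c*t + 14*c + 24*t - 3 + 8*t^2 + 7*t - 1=-48*c^2 + c*(38 - 40*t) + 8*t^2 + 31*t - 4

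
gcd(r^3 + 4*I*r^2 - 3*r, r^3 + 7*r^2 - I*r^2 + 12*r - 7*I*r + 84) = r + 3*I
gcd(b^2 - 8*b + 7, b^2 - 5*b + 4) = b - 1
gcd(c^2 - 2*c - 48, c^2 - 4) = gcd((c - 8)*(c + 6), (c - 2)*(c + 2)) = 1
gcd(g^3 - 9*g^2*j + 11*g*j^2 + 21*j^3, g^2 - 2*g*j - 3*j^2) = g^2 - 2*g*j - 3*j^2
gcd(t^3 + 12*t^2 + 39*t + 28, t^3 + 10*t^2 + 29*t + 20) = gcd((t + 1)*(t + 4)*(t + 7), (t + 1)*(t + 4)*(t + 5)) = t^2 + 5*t + 4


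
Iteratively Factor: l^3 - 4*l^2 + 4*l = (l)*(l^2 - 4*l + 4) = l*(l - 2)*(l - 2)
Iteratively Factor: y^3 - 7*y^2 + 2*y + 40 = (y + 2)*(y^2 - 9*y + 20) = (y - 4)*(y + 2)*(y - 5)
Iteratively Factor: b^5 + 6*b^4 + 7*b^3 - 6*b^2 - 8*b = (b + 1)*(b^4 + 5*b^3 + 2*b^2 - 8*b) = b*(b + 1)*(b^3 + 5*b^2 + 2*b - 8) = b*(b + 1)*(b + 4)*(b^2 + b - 2) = b*(b - 1)*(b + 1)*(b + 4)*(b + 2)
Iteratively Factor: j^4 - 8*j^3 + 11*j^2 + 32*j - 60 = (j - 3)*(j^3 - 5*j^2 - 4*j + 20) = (j - 3)*(j + 2)*(j^2 - 7*j + 10) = (j - 5)*(j - 3)*(j + 2)*(j - 2)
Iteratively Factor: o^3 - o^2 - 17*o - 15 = (o - 5)*(o^2 + 4*o + 3) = (o - 5)*(o + 1)*(o + 3)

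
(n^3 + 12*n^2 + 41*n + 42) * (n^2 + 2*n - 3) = n^5 + 14*n^4 + 62*n^3 + 88*n^2 - 39*n - 126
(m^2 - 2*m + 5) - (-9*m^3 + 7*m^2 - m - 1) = 9*m^3 - 6*m^2 - m + 6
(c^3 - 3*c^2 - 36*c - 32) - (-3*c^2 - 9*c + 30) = c^3 - 27*c - 62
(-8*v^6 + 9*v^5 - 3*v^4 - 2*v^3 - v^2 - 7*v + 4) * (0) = 0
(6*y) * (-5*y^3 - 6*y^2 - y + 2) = -30*y^4 - 36*y^3 - 6*y^2 + 12*y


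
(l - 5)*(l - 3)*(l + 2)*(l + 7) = l^4 + l^3 - 43*l^2 + 23*l + 210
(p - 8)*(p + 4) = p^2 - 4*p - 32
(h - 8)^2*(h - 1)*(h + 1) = h^4 - 16*h^3 + 63*h^2 + 16*h - 64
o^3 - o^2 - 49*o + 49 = (o - 7)*(o - 1)*(o + 7)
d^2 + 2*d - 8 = (d - 2)*(d + 4)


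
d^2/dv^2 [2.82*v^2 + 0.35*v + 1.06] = 5.64000000000000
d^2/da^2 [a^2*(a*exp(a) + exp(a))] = (a^3 + 7*a^2 + 10*a + 2)*exp(a)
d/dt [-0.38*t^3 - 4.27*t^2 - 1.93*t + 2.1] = -1.14*t^2 - 8.54*t - 1.93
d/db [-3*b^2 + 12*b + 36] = 12 - 6*b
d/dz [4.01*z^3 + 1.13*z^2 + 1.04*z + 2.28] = 12.03*z^2 + 2.26*z + 1.04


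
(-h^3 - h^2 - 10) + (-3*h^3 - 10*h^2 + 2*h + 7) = -4*h^3 - 11*h^2 + 2*h - 3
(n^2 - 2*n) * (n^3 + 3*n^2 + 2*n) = n^5 + n^4 - 4*n^3 - 4*n^2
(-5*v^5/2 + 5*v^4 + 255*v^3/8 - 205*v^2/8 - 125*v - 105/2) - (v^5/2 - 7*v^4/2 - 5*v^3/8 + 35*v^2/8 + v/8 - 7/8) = -3*v^5 + 17*v^4/2 + 65*v^3/2 - 30*v^2 - 1001*v/8 - 413/8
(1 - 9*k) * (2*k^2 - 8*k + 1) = -18*k^3 + 74*k^2 - 17*k + 1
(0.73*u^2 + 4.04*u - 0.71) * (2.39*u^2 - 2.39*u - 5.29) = 1.7447*u^4 + 7.9109*u^3 - 15.2142*u^2 - 19.6747*u + 3.7559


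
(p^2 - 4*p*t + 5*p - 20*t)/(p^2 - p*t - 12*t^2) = (p + 5)/(p + 3*t)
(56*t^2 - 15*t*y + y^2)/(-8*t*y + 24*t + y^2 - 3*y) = (-7*t + y)/(y - 3)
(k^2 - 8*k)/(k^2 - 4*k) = (k - 8)/(k - 4)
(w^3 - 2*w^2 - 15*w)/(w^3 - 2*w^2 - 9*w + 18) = w*(w - 5)/(w^2 - 5*w + 6)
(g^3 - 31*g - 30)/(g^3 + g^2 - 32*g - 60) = (g + 1)/(g + 2)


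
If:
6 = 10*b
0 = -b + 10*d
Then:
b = 3/5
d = 3/50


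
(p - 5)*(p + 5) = p^2 - 25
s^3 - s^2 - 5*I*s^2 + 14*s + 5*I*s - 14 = (s - 1)*(s - 7*I)*(s + 2*I)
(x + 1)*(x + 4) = x^2 + 5*x + 4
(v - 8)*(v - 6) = v^2 - 14*v + 48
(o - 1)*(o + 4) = o^2 + 3*o - 4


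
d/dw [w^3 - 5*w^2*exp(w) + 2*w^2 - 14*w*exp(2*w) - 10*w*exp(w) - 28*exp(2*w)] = -5*w^2*exp(w) + 3*w^2 - 28*w*exp(2*w) - 20*w*exp(w) + 4*w - 70*exp(2*w) - 10*exp(w)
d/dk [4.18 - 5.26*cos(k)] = 5.26*sin(k)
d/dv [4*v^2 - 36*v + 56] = 8*v - 36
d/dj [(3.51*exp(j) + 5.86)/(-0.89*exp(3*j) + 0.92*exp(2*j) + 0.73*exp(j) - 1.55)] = (6.2478*exp(3*j) + 12.417*exp(2*j) - 10.7824*exp(j) - 9.7183)*exp(j)/(0.7921*exp(6*j) - 1.6376*exp(5*j) - 0.453*exp(4*j) + 4.1022*exp(3*j) - 2.3191*exp(2*j) - 2.263*exp(j) + 2.4025)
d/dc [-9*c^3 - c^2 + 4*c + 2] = -27*c^2 - 2*c + 4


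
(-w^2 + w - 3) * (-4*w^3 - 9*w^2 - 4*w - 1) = 4*w^5 + 5*w^4 + 7*w^3 + 24*w^2 + 11*w + 3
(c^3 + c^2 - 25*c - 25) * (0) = 0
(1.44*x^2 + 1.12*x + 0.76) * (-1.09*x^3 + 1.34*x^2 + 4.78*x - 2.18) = -1.5696*x^5 + 0.7088*x^4 + 7.5556*x^3 + 3.2328*x^2 + 1.1912*x - 1.6568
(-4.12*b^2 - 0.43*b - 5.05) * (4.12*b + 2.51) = -16.9744*b^3 - 12.1128*b^2 - 21.8853*b - 12.6755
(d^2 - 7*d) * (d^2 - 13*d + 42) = d^4 - 20*d^3 + 133*d^2 - 294*d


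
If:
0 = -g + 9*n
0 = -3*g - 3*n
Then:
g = 0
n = 0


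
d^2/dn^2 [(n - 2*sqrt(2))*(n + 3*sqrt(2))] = 2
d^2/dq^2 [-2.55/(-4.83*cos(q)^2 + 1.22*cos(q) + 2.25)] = (237.95478*(1 - cos(q)^2)^2 - 45.07839*cos(q)^3 + 233.62131*cos(q)^2 + 83.15703*cos(q) - 300.96987)/(-4.83*cos(q)^2 + 1.22*cos(q) + 2.25)^3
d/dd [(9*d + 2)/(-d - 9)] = -79/(d + 9)^2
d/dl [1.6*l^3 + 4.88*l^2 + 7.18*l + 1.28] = 4.8*l^2 + 9.76*l + 7.18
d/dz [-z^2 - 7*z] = -2*z - 7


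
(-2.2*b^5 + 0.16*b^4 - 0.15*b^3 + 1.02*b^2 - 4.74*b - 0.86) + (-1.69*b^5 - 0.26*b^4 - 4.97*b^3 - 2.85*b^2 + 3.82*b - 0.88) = -3.89*b^5 - 0.1*b^4 - 5.12*b^3 - 1.83*b^2 - 0.92*b - 1.74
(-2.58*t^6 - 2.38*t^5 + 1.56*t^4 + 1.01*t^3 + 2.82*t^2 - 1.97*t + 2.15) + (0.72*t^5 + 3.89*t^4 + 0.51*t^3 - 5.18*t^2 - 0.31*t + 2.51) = -2.58*t^6 - 1.66*t^5 + 5.45*t^4 + 1.52*t^3 - 2.36*t^2 - 2.28*t + 4.66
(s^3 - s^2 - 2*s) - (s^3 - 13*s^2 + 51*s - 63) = 12*s^2 - 53*s + 63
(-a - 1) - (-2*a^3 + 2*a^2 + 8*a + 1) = 2*a^3 - 2*a^2 - 9*a - 2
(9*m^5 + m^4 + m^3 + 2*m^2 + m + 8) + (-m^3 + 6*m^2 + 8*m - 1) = 9*m^5 + m^4 + 8*m^2 + 9*m + 7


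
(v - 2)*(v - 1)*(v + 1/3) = v^3 - 8*v^2/3 + v + 2/3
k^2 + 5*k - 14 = (k - 2)*(k + 7)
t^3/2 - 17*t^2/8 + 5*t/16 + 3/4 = (t/2 + 1/4)*(t - 4)*(t - 3/4)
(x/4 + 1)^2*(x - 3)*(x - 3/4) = x^4/16 + 17*x^3/64 - 47*x^2/64 - 21*x/8 + 9/4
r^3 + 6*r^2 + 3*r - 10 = (r - 1)*(r + 2)*(r + 5)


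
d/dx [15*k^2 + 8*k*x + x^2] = 8*k + 2*x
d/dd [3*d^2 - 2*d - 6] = 6*d - 2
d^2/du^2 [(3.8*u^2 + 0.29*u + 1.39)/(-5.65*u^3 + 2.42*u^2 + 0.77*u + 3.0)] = (-242.611000000001*u^6 - 55.5451499999997*u^5 - 607.86768*u^4 - 589.410642*u^3 + 93.982794*u^2 - 144.271356*u - 48.525662)/(180.362125*u^9 - 231.75735*u^8 + 25.525005*u^7 - 238.305728*u^6 + 242.635371*u^5 + 21.296946*u^4 + 118.552267*u^3 - 70.6761*u^2 - 20.79*u - 27.0)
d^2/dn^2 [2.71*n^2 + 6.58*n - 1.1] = 5.42000000000000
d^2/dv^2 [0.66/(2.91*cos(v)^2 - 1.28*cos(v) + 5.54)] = (-22.355784*(1 - cos(v)^2)^2 + 7.375104*cos(v)^3 + 30.30126*cos(v)^2 - 19.4304*cos(v) + 3.238224)/(2.91*cos(v)^2 - 1.28*cos(v) + 5.54)^3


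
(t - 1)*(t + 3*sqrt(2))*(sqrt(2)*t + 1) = sqrt(2)*t^3 - sqrt(2)*t^2 + 7*t^2 - 7*t + 3*sqrt(2)*t - 3*sqrt(2)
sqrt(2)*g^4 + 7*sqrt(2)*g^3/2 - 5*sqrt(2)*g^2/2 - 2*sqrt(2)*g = g*(g - 1)*(g + 4)*(sqrt(2)*g + sqrt(2)/2)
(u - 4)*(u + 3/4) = u^2 - 13*u/4 - 3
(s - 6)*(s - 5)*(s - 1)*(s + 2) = s^4 - 10*s^3 + 17*s^2 + 52*s - 60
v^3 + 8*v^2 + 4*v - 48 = (v - 2)*(v + 4)*(v + 6)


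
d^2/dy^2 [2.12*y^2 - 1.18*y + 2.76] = 4.24000000000000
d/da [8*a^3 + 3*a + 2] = 24*a^2 + 3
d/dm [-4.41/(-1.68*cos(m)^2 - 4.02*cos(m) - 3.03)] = (14.8176*cos(m) + 17.7282)*sin(m)/(1.68*cos(m)^2 + 4.02*cos(m) + 3.03)^2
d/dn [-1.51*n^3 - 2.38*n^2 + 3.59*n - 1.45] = -4.53*n^2 - 4.76*n + 3.59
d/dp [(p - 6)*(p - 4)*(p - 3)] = 3*p^2 - 26*p + 54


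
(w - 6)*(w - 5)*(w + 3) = w^3 - 8*w^2 - 3*w + 90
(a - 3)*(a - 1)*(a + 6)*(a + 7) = a^4 + 9*a^3 - 7*a^2 - 129*a + 126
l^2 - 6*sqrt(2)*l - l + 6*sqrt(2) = (l - 1)*(l - 6*sqrt(2))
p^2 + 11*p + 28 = (p + 4)*(p + 7)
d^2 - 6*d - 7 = (d - 7)*(d + 1)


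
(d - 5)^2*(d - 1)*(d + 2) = d^4 - 9*d^3 + 13*d^2 + 45*d - 50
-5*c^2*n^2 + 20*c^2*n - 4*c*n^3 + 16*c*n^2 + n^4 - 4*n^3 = n*(-5*c + n)*(c + n)*(n - 4)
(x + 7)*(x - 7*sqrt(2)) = x^2 - 7*sqrt(2)*x + 7*x - 49*sqrt(2)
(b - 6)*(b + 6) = b^2 - 36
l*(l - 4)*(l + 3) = l^3 - l^2 - 12*l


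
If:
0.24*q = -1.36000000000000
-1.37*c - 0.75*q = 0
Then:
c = 3.10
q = -5.67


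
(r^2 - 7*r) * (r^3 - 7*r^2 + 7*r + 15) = r^5 - 14*r^4 + 56*r^3 - 34*r^2 - 105*r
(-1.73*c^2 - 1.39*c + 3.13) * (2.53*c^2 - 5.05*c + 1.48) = -4.3769*c^4 + 5.2198*c^3 + 12.378*c^2 - 17.8637*c + 4.6324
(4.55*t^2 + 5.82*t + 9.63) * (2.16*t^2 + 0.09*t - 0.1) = 9.828*t^4 + 12.9807*t^3 + 20.8696*t^2 + 0.2847*t - 0.963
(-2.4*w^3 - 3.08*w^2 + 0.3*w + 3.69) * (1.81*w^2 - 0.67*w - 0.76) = -4.344*w^5 - 3.9668*w^4 + 4.4306*w^3 + 8.8187*w^2 - 2.7003*w - 2.8044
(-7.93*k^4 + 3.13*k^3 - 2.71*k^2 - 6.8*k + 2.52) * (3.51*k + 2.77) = -27.8343*k^5 - 10.9798*k^4 - 0.841999999999999*k^3 - 31.3747*k^2 - 9.9908*k + 6.9804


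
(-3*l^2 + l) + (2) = -3*l^2 + l + 2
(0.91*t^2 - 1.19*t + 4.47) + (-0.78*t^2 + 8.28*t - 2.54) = 0.13*t^2 + 7.09*t + 1.93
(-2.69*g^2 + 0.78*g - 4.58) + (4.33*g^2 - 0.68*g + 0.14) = 1.64*g^2 + 0.1*g - 4.44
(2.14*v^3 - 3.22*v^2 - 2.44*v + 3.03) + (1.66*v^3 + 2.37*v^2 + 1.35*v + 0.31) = 3.8*v^3 - 0.85*v^2 - 1.09*v + 3.34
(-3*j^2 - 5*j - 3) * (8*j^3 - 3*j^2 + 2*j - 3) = -24*j^5 - 31*j^4 - 15*j^3 + 8*j^2 + 9*j + 9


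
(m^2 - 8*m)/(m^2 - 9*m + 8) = m/(m - 1)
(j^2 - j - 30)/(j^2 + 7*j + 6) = (j^2 - j - 30)/(j^2 + 7*j + 6)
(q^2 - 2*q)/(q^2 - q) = (q - 2)/(q - 1)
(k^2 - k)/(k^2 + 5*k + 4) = k*(k - 1)/(k^2 + 5*k + 4)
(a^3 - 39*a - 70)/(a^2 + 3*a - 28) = (a^3 - 39*a - 70)/(a^2 + 3*a - 28)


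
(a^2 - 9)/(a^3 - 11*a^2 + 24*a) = (a + 3)/(a*(a - 8))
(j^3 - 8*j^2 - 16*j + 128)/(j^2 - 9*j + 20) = (j^2 - 4*j - 32)/(j - 5)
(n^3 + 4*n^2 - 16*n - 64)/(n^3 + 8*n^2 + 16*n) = (n - 4)/n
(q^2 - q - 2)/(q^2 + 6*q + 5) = (q - 2)/(q + 5)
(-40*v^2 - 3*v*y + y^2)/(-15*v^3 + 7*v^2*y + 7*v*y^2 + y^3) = (-8*v + y)/(-3*v^2 + 2*v*y + y^2)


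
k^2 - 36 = (k - 6)*(k + 6)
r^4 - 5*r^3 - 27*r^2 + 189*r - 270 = (r - 5)*(r - 3)^2*(r + 6)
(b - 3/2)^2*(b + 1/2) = b^3 - 5*b^2/2 + 3*b/4 + 9/8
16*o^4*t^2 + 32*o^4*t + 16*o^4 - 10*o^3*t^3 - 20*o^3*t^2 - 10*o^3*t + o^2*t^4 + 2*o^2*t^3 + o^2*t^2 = (-8*o + t)*(-2*o + t)*(o*t + o)^2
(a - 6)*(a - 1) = a^2 - 7*a + 6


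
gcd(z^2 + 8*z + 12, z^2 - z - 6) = z + 2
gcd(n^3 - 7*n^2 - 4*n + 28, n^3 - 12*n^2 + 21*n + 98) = n^2 - 5*n - 14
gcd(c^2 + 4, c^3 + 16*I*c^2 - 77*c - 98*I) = c + 2*I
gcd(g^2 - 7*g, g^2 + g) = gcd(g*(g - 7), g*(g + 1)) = g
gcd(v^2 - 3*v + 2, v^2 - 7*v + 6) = v - 1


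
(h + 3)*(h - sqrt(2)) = h^2 - sqrt(2)*h + 3*h - 3*sqrt(2)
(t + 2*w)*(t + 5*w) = t^2 + 7*t*w + 10*w^2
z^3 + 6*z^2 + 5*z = z*(z + 1)*(z + 5)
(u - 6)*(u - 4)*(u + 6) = u^3 - 4*u^2 - 36*u + 144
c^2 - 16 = (c - 4)*(c + 4)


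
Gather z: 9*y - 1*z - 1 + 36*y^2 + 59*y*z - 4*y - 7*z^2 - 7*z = 36*y^2 + 5*y - 7*z^2 + z*(59*y - 8) - 1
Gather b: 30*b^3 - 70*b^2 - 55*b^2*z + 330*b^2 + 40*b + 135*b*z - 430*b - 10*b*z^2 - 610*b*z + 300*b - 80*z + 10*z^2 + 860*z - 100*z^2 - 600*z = 30*b^3 + b^2*(260 - 55*z) + b*(-10*z^2 - 475*z - 90) - 90*z^2 + 180*z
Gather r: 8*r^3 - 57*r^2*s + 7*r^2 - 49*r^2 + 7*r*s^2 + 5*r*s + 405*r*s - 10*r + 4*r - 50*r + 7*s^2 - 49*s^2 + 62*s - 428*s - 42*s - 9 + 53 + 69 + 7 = 8*r^3 + r^2*(-57*s - 42) + r*(7*s^2 + 410*s - 56) - 42*s^2 - 408*s + 120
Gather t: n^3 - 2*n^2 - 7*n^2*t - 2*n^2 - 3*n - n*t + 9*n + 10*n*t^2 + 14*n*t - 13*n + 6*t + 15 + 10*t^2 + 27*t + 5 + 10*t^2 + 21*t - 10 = n^3 - 4*n^2 - 7*n + t^2*(10*n + 20) + t*(-7*n^2 + 13*n + 54) + 10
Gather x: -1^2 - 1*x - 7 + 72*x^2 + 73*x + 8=72*x^2 + 72*x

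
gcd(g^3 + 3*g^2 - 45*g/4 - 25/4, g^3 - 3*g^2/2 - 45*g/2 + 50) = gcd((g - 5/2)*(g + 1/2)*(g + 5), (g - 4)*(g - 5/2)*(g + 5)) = g^2 + 5*g/2 - 25/2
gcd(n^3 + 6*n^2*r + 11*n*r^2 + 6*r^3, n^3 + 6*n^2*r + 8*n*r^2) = n + 2*r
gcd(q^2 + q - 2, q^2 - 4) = q + 2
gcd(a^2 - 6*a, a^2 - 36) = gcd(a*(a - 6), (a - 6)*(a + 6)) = a - 6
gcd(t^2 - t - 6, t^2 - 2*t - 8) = t + 2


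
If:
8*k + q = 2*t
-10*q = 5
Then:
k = t/4 + 1/16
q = -1/2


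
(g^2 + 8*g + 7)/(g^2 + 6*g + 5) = (g + 7)/(g + 5)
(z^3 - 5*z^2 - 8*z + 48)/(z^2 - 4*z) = z - 1 - 12/z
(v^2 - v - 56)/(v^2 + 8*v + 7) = (v - 8)/(v + 1)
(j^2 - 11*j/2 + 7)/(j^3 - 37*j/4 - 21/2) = 2*(j - 2)/(2*j^2 + 7*j + 6)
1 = 1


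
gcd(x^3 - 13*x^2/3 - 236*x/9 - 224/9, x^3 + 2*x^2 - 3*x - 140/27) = x^2 + 11*x/3 + 28/9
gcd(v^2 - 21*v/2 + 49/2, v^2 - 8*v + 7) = v - 7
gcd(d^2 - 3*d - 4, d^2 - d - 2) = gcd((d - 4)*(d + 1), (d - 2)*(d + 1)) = d + 1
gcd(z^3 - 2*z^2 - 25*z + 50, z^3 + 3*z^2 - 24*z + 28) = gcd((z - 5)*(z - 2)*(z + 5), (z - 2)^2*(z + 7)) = z - 2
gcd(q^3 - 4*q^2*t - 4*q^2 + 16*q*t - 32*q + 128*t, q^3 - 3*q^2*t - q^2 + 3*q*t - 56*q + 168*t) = q - 8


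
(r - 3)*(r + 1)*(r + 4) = r^3 + 2*r^2 - 11*r - 12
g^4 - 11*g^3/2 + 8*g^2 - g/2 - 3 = (g - 3)*(g - 2)*(g - 1)*(g + 1/2)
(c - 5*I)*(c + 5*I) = c^2 + 25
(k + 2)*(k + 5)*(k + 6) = k^3 + 13*k^2 + 52*k + 60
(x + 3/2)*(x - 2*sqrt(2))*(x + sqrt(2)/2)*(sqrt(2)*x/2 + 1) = sqrt(2)*x^4/2 - x^3/2 + 3*sqrt(2)*x^3/4 - 5*sqrt(2)*x^2/2 - 3*x^2/4 - 15*sqrt(2)*x/4 - 2*x - 3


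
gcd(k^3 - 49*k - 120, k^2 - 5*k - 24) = k^2 - 5*k - 24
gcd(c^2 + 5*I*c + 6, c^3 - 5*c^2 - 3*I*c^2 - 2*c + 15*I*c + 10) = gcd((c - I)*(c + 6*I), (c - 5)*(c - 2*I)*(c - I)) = c - I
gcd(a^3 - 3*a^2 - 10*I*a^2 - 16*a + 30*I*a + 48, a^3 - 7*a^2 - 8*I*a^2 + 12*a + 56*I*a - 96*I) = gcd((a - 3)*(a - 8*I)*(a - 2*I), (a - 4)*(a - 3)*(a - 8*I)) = a^2 + a*(-3 - 8*I) + 24*I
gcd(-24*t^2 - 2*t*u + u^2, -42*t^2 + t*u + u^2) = 6*t - u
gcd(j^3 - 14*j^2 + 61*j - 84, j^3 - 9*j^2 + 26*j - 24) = j^2 - 7*j + 12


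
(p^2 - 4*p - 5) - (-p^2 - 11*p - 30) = 2*p^2 + 7*p + 25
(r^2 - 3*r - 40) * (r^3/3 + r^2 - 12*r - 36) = r^5/3 - 85*r^3/3 - 40*r^2 + 588*r + 1440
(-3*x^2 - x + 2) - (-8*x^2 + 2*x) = 5*x^2 - 3*x + 2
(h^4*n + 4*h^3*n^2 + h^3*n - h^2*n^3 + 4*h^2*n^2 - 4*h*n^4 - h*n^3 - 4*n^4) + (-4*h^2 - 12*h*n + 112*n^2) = h^4*n + 4*h^3*n^2 + h^3*n - h^2*n^3 + 4*h^2*n^2 - 4*h^2 - 4*h*n^4 - h*n^3 - 12*h*n - 4*n^4 + 112*n^2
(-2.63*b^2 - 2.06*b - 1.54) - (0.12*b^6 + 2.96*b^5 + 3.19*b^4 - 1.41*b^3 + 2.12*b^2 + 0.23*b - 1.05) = -0.12*b^6 - 2.96*b^5 - 3.19*b^4 + 1.41*b^3 - 4.75*b^2 - 2.29*b - 0.49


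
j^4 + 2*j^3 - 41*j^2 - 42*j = j*(j - 6)*(j + 1)*(j + 7)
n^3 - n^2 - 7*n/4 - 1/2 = (n - 2)*(n + 1/2)^2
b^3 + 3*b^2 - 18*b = b*(b - 3)*(b + 6)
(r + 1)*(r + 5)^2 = r^3 + 11*r^2 + 35*r + 25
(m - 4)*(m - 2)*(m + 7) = m^3 + m^2 - 34*m + 56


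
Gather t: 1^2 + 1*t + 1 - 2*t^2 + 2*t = -2*t^2 + 3*t + 2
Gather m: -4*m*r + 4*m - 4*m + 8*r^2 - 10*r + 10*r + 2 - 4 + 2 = -4*m*r + 8*r^2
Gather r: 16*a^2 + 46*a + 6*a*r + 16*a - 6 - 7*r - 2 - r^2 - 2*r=16*a^2 + 62*a - r^2 + r*(6*a - 9) - 8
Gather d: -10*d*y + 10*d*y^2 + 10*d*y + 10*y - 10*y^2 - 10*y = 10*d*y^2 - 10*y^2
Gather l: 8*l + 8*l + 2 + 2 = 16*l + 4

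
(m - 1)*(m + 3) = m^2 + 2*m - 3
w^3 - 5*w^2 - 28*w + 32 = (w - 8)*(w - 1)*(w + 4)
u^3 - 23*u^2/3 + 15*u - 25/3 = (u - 5)*(u - 5/3)*(u - 1)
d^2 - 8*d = d*(d - 8)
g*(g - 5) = g^2 - 5*g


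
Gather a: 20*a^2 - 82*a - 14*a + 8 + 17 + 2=20*a^2 - 96*a + 27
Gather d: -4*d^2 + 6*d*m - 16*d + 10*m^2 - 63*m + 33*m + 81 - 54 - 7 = -4*d^2 + d*(6*m - 16) + 10*m^2 - 30*m + 20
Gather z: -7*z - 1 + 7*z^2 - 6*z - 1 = 7*z^2 - 13*z - 2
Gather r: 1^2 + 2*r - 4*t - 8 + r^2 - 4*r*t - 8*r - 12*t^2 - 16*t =r^2 + r*(-4*t - 6) - 12*t^2 - 20*t - 7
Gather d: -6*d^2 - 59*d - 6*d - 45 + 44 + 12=-6*d^2 - 65*d + 11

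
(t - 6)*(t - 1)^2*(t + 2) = t^4 - 6*t^3 - 3*t^2 + 20*t - 12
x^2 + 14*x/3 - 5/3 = (x - 1/3)*(x + 5)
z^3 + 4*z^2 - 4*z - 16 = (z - 2)*(z + 2)*(z + 4)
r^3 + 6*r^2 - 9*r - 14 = (r - 2)*(r + 1)*(r + 7)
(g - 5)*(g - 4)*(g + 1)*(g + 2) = g^4 - 6*g^3 - 5*g^2 + 42*g + 40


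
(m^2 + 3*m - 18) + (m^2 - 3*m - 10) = 2*m^2 - 28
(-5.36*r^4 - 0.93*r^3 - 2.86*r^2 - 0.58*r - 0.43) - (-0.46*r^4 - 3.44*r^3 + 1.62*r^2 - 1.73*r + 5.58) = -4.9*r^4 + 2.51*r^3 - 4.48*r^2 + 1.15*r - 6.01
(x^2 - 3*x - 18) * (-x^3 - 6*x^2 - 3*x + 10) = -x^5 - 3*x^4 + 33*x^3 + 127*x^2 + 24*x - 180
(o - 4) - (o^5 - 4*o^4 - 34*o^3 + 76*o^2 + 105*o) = -o^5 + 4*o^4 + 34*o^3 - 76*o^2 - 104*o - 4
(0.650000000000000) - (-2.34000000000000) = 2.99000000000000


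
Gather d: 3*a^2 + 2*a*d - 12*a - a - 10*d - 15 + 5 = 3*a^2 - 13*a + d*(2*a - 10) - 10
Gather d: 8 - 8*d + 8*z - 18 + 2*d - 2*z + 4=-6*d + 6*z - 6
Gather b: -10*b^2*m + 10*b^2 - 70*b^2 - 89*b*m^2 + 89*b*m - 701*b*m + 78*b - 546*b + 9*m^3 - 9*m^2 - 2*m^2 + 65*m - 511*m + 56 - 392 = b^2*(-10*m - 60) + b*(-89*m^2 - 612*m - 468) + 9*m^3 - 11*m^2 - 446*m - 336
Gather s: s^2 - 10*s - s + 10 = s^2 - 11*s + 10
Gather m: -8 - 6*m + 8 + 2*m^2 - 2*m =2*m^2 - 8*m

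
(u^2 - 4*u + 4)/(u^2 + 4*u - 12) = (u - 2)/(u + 6)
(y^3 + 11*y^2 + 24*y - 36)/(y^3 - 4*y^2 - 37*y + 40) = (y^2 + 12*y + 36)/(y^2 - 3*y - 40)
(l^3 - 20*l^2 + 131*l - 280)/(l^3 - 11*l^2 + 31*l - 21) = (l^2 - 13*l + 40)/(l^2 - 4*l + 3)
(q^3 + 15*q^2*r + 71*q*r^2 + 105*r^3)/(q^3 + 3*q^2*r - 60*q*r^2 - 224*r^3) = (q^2 + 8*q*r + 15*r^2)/(q^2 - 4*q*r - 32*r^2)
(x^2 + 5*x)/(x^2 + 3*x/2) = 2*(x + 5)/(2*x + 3)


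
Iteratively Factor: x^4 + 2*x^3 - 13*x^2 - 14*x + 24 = (x + 4)*(x^3 - 2*x^2 - 5*x + 6) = (x - 1)*(x + 4)*(x^2 - x - 6) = (x - 1)*(x + 2)*(x + 4)*(x - 3)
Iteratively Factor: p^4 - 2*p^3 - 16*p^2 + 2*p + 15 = (p - 1)*(p^3 - p^2 - 17*p - 15) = (p - 5)*(p - 1)*(p^2 + 4*p + 3) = (p - 5)*(p - 1)*(p + 3)*(p + 1)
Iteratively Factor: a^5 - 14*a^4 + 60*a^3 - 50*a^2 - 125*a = (a - 5)*(a^4 - 9*a^3 + 15*a^2 + 25*a) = a*(a - 5)*(a^3 - 9*a^2 + 15*a + 25) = a*(a - 5)^2*(a^2 - 4*a - 5) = a*(a - 5)^2*(a + 1)*(a - 5)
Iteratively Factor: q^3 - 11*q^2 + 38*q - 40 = (q - 5)*(q^2 - 6*q + 8) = (q - 5)*(q - 4)*(q - 2)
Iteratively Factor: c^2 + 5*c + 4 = (c + 1)*(c + 4)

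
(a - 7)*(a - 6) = a^2 - 13*a + 42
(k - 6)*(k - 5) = k^2 - 11*k + 30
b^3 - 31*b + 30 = (b - 5)*(b - 1)*(b + 6)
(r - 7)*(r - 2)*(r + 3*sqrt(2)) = r^3 - 9*r^2 + 3*sqrt(2)*r^2 - 27*sqrt(2)*r + 14*r + 42*sqrt(2)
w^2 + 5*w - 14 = (w - 2)*(w + 7)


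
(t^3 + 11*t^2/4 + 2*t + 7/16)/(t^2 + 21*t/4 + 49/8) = (4*t^2 + 4*t + 1)/(2*(2*t + 7))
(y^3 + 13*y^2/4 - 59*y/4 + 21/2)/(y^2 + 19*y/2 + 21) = (4*y^2 - 11*y + 7)/(2*(2*y + 7))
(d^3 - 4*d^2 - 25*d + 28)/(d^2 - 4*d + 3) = (d^2 - 3*d - 28)/(d - 3)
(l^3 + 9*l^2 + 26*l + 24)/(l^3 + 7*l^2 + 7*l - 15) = (l^2 + 6*l + 8)/(l^2 + 4*l - 5)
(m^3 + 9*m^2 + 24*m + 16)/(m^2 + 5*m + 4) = m + 4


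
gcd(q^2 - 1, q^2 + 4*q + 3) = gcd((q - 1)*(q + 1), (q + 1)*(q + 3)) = q + 1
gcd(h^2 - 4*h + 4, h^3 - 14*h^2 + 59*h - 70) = h - 2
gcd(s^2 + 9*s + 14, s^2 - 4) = s + 2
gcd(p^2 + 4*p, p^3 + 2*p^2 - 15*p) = p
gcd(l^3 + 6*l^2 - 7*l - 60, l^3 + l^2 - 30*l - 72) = l + 4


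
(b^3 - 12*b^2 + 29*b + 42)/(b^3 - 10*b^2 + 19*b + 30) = (b - 7)/(b - 5)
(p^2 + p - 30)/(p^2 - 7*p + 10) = (p + 6)/(p - 2)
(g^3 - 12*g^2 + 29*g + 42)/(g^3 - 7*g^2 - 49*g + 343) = (g^2 - 5*g - 6)/(g^2 - 49)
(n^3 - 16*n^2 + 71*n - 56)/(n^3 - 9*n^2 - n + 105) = (n^2 - 9*n + 8)/(n^2 - 2*n - 15)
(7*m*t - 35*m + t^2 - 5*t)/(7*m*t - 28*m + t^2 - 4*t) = (t - 5)/(t - 4)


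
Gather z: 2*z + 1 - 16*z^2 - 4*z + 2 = -16*z^2 - 2*z + 3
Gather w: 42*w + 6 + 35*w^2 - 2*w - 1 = 35*w^2 + 40*w + 5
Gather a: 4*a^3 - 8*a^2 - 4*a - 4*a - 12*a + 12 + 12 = 4*a^3 - 8*a^2 - 20*a + 24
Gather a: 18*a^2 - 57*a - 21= 18*a^2 - 57*a - 21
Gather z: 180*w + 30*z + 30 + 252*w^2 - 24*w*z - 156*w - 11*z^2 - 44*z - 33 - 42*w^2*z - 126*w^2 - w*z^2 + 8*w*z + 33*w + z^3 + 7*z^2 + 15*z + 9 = 126*w^2 + 57*w + z^3 + z^2*(-w - 4) + z*(-42*w^2 - 16*w + 1) + 6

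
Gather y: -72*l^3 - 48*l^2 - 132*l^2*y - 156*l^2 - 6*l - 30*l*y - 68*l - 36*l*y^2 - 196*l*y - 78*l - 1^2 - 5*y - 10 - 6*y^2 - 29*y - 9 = -72*l^3 - 204*l^2 - 152*l + y^2*(-36*l - 6) + y*(-132*l^2 - 226*l - 34) - 20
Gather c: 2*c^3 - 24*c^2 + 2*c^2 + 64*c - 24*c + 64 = 2*c^3 - 22*c^2 + 40*c + 64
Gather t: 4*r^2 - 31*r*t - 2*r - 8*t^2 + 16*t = 4*r^2 - 2*r - 8*t^2 + t*(16 - 31*r)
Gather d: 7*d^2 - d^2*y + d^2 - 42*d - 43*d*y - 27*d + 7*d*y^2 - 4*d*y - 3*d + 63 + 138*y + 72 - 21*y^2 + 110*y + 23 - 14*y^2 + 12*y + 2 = d^2*(8 - y) + d*(7*y^2 - 47*y - 72) - 35*y^2 + 260*y + 160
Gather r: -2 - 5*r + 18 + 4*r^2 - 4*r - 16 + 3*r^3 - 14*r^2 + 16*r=3*r^3 - 10*r^2 + 7*r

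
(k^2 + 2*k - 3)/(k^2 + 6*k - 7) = (k + 3)/(k + 7)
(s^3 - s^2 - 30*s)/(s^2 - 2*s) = (s^2 - s - 30)/(s - 2)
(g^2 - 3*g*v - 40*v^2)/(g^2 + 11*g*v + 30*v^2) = (g - 8*v)/(g + 6*v)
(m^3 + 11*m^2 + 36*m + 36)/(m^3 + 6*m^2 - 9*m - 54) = (m + 2)/(m - 3)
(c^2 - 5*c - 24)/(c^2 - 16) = (c^2 - 5*c - 24)/(c^2 - 16)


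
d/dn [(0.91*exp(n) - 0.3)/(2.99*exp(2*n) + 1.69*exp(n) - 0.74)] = (-2.7209*exp(2*n) + 1.794*exp(n) - 0.1664)*exp(n)/(8.9401*exp(4*n) + 10.1062*exp(3*n) - 1.5691*exp(2*n) - 2.5012*exp(n) + 0.5476)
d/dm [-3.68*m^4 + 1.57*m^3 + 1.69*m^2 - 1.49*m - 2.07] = -14.72*m^3 + 4.71*m^2 + 3.38*m - 1.49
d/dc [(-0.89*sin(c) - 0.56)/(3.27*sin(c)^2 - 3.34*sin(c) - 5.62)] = (2.9103*sin(c)^2 + 3.6624*sin(c) + 3.1314)*cos(c)/(10.6929*sin(c)^4 - 21.8436*sin(c)^3 - 25.5992*sin(c)^2 + 37.5416*sin(c) + 31.5844)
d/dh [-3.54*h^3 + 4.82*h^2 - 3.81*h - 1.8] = -10.62*h^2 + 9.64*h - 3.81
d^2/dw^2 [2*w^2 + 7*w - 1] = 4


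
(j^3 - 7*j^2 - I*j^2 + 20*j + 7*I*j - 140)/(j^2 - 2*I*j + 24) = (j^2 - j*(7 + 5*I) + 35*I)/(j - 6*I)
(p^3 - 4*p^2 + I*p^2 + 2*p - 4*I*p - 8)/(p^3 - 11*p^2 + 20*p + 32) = (p^2 + I*p + 2)/(p^2 - 7*p - 8)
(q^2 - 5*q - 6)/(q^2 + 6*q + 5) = (q - 6)/(q + 5)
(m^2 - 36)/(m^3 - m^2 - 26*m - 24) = (m + 6)/(m^2 + 5*m + 4)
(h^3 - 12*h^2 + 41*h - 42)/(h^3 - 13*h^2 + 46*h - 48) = (h - 7)/(h - 8)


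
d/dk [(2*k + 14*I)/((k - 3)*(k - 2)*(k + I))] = 2*((k - 3)*(k - 2)*(k + I) - (k - 3)*(k - 2)*(k + 7*I) - (k - 3)*(k + I)*(k + 7*I) - (k - 2)*(k + I)*(k + 7*I))/((k - 3)^2*(k - 2)^2*(k + I)^2)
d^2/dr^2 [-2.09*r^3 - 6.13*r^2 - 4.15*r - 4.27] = -12.54*r - 12.26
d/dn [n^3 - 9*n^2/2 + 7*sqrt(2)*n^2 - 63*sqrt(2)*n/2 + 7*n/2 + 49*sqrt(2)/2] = 3*n^2 - 9*n + 14*sqrt(2)*n - 63*sqrt(2)/2 + 7/2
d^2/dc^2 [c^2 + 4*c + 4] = 2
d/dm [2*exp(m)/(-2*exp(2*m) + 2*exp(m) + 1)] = (4*exp(2*m) + 2)*exp(m)/(4*exp(4*m) - 8*exp(3*m) + 4*exp(m) + 1)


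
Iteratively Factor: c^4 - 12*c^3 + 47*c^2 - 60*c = (c - 5)*(c^3 - 7*c^2 + 12*c) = (c - 5)*(c - 4)*(c^2 - 3*c) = (c - 5)*(c - 4)*(c - 3)*(c)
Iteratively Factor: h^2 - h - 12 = (h - 4)*(h + 3)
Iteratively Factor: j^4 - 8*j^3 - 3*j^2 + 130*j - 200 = (j - 5)*(j^3 - 3*j^2 - 18*j + 40) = (j - 5)^2*(j^2 + 2*j - 8) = (j - 5)^2*(j + 4)*(j - 2)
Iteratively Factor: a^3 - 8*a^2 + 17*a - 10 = (a - 5)*(a^2 - 3*a + 2) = (a - 5)*(a - 2)*(a - 1)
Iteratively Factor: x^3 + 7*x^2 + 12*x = (x)*(x^2 + 7*x + 12) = x*(x + 3)*(x + 4)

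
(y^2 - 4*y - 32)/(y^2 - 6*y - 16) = (y + 4)/(y + 2)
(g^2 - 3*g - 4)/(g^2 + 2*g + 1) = (g - 4)/(g + 1)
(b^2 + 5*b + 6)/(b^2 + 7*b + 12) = (b + 2)/(b + 4)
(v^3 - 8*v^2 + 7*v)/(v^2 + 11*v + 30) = v*(v^2 - 8*v + 7)/(v^2 + 11*v + 30)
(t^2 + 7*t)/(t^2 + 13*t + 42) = t/(t + 6)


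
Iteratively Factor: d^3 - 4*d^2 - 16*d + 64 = (d + 4)*(d^2 - 8*d + 16) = (d - 4)*(d + 4)*(d - 4)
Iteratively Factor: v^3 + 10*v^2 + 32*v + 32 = (v + 4)*(v^2 + 6*v + 8) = (v + 2)*(v + 4)*(v + 4)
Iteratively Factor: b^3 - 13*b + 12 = (b + 4)*(b^2 - 4*b + 3) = (b - 1)*(b + 4)*(b - 3)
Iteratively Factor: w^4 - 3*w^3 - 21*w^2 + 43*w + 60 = (w + 1)*(w^3 - 4*w^2 - 17*w + 60) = (w - 3)*(w + 1)*(w^2 - w - 20) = (w - 3)*(w + 1)*(w + 4)*(w - 5)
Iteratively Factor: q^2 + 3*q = (q + 3)*(q)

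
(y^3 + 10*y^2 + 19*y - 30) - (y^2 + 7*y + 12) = y^3 + 9*y^2 + 12*y - 42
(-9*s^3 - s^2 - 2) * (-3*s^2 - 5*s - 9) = 27*s^5 + 48*s^4 + 86*s^3 + 15*s^2 + 10*s + 18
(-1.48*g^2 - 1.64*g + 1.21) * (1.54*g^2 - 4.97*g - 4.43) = -2.2792*g^4 + 4.83*g^3 + 16.5706*g^2 + 1.2515*g - 5.3603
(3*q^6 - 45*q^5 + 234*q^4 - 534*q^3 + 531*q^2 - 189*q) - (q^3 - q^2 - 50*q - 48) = 3*q^6 - 45*q^5 + 234*q^4 - 535*q^3 + 532*q^2 - 139*q + 48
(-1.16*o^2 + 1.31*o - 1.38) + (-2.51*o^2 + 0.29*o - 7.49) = -3.67*o^2 + 1.6*o - 8.87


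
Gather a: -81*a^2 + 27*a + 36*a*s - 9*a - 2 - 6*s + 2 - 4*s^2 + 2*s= -81*a^2 + a*(36*s + 18) - 4*s^2 - 4*s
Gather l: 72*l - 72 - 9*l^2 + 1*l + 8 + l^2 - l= -8*l^2 + 72*l - 64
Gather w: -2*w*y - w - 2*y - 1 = w*(-2*y - 1) - 2*y - 1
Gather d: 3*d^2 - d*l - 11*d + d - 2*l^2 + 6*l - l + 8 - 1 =3*d^2 + d*(-l - 10) - 2*l^2 + 5*l + 7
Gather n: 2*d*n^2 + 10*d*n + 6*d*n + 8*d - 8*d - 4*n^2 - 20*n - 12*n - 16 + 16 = n^2*(2*d - 4) + n*(16*d - 32)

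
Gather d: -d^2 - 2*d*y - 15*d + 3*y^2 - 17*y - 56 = -d^2 + d*(-2*y - 15) + 3*y^2 - 17*y - 56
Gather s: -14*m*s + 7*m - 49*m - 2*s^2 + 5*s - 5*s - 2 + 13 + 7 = -14*m*s - 42*m - 2*s^2 + 18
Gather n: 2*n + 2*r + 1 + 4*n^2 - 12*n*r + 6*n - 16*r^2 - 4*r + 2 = 4*n^2 + n*(8 - 12*r) - 16*r^2 - 2*r + 3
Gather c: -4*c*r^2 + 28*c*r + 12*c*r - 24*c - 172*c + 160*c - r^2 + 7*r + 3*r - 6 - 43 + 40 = c*(-4*r^2 + 40*r - 36) - r^2 + 10*r - 9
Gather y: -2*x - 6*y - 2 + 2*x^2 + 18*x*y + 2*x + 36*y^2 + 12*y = 2*x^2 + 36*y^2 + y*(18*x + 6) - 2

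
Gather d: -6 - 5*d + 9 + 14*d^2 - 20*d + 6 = 14*d^2 - 25*d + 9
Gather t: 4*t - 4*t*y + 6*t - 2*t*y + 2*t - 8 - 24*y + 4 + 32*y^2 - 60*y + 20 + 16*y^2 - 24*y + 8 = t*(12 - 6*y) + 48*y^2 - 108*y + 24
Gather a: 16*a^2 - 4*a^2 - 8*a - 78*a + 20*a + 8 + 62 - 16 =12*a^2 - 66*a + 54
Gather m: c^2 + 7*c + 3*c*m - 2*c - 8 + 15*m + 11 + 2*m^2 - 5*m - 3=c^2 + 5*c + 2*m^2 + m*(3*c + 10)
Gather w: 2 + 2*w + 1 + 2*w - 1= 4*w + 2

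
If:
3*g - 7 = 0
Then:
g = 7/3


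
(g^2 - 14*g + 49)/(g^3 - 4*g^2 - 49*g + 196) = (g - 7)/(g^2 + 3*g - 28)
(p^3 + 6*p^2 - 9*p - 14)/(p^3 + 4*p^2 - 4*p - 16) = (p^2 + 8*p + 7)/(p^2 + 6*p + 8)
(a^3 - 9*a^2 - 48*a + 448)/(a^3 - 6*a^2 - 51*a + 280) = (a - 8)/(a - 5)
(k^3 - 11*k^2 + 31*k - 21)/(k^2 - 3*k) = k - 8 + 7/k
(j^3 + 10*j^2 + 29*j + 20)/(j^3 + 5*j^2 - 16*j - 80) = (j + 1)/(j - 4)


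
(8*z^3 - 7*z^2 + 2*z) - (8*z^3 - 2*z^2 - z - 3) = -5*z^2 + 3*z + 3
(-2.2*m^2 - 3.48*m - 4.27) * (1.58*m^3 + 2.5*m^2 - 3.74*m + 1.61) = -3.476*m^5 - 10.9984*m^4 - 7.2186*m^3 - 1.2018*m^2 + 10.367*m - 6.8747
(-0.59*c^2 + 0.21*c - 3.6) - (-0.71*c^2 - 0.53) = 0.12*c^2 + 0.21*c - 3.07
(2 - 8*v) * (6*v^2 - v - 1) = -48*v^3 + 20*v^2 + 6*v - 2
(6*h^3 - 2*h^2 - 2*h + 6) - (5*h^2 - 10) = 6*h^3 - 7*h^2 - 2*h + 16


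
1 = 1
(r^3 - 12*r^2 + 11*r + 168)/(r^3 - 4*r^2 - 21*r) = (r - 8)/r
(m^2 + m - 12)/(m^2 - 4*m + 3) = (m + 4)/(m - 1)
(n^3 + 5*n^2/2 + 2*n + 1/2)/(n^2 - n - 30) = (n^3 + 5*n^2/2 + 2*n + 1/2)/(n^2 - n - 30)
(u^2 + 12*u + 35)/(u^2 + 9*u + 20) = (u + 7)/(u + 4)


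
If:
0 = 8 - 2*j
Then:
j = 4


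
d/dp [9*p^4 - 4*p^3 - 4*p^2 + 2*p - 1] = 36*p^3 - 12*p^2 - 8*p + 2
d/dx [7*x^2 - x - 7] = 14*x - 1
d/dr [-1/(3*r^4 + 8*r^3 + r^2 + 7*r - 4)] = (12*r^3 + 24*r^2 + 2*r + 7)/(3*r^4 + 8*r^3 + r^2 + 7*r - 4)^2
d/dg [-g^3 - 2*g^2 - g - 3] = -3*g^2 - 4*g - 1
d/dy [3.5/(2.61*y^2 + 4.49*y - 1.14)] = (-18.27*y - 15.715)/(2.61*y^2 + 4.49*y - 1.14)^2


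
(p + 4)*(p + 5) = p^2 + 9*p + 20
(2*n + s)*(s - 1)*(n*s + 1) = 2*n^2*s^2 - 2*n^2*s + n*s^3 - n*s^2 + 2*n*s - 2*n + s^2 - s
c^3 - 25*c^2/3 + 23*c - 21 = (c - 3)^2*(c - 7/3)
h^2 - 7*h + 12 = (h - 4)*(h - 3)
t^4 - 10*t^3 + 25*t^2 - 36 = (t - 6)*(t - 3)*(t - 2)*(t + 1)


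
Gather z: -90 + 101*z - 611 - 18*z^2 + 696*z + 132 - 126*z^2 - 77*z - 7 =-144*z^2 + 720*z - 576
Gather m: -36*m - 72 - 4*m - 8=-40*m - 80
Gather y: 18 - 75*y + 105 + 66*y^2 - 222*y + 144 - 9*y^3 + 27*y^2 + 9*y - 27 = -9*y^3 + 93*y^2 - 288*y + 240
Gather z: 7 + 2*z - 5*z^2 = -5*z^2 + 2*z + 7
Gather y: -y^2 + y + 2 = -y^2 + y + 2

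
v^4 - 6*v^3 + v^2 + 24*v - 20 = (v - 5)*(v - 2)*(v - 1)*(v + 2)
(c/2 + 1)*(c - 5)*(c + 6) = c^3/2 + 3*c^2/2 - 14*c - 30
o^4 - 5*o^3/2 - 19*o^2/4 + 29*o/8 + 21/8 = (o - 7/2)*(o - 1)*(o + 1/2)*(o + 3/2)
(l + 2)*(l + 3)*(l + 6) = l^3 + 11*l^2 + 36*l + 36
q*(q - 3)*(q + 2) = q^3 - q^2 - 6*q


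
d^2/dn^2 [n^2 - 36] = 2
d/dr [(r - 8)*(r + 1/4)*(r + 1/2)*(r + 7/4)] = 4*r^3 - 33*r^2/2 - 297*r/8 - 361/32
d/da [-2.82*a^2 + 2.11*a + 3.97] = 2.11 - 5.64*a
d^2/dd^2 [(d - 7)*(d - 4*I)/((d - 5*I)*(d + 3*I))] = (d^3*(-14 - 4*I) + d^2*(-90 + 168*I) + d*(966 + 360*I) + 690 - 1484*I)/(d^6 - 6*I*d^5 + 33*d^4 - 172*I*d^3 + 495*d^2 - 1350*I*d + 3375)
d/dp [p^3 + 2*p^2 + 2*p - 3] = 3*p^2 + 4*p + 2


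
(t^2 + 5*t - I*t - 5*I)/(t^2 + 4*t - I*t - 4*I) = (t + 5)/(t + 4)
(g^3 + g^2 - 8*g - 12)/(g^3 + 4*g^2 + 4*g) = (g - 3)/g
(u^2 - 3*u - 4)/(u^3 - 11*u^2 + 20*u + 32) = 1/(u - 8)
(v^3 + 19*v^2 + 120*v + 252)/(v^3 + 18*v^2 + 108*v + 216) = (v + 7)/(v + 6)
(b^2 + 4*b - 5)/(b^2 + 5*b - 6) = (b + 5)/(b + 6)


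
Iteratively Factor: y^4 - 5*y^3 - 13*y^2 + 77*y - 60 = (y - 5)*(y^3 - 13*y + 12) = (y - 5)*(y + 4)*(y^2 - 4*y + 3) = (y - 5)*(y - 3)*(y + 4)*(y - 1)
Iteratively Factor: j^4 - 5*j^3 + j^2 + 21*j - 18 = (j - 3)*(j^3 - 2*j^2 - 5*j + 6) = (j - 3)*(j + 2)*(j^2 - 4*j + 3) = (j - 3)*(j - 1)*(j + 2)*(j - 3)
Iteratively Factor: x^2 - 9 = (x + 3)*(x - 3)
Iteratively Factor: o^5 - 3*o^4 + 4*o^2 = (o)*(o^4 - 3*o^3 + 4*o) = o*(o - 2)*(o^3 - o^2 - 2*o) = o*(o - 2)*(o + 1)*(o^2 - 2*o) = o*(o - 2)^2*(o + 1)*(o)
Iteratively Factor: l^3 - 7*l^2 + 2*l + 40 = (l - 5)*(l^2 - 2*l - 8) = (l - 5)*(l + 2)*(l - 4)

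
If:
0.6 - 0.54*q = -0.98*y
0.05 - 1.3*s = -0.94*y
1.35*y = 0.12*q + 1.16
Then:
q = 3.18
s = 0.86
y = 1.14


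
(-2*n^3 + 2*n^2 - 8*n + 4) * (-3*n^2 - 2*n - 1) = 6*n^5 - 2*n^4 + 22*n^3 + 2*n^2 - 4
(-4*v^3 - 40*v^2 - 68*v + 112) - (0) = -4*v^3 - 40*v^2 - 68*v + 112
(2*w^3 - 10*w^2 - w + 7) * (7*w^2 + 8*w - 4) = 14*w^5 - 54*w^4 - 95*w^3 + 81*w^2 + 60*w - 28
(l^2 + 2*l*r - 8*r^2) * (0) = 0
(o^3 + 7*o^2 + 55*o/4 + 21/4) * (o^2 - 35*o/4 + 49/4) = o^5 - 7*o^4/4 - 141*o^3/4 - 469*o^2/16 + 245*o/2 + 1029/16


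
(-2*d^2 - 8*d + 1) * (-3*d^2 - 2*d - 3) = 6*d^4 + 28*d^3 + 19*d^2 + 22*d - 3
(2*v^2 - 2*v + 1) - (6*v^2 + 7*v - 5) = -4*v^2 - 9*v + 6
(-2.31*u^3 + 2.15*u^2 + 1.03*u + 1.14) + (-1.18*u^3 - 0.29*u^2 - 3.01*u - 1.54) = -3.49*u^3 + 1.86*u^2 - 1.98*u - 0.4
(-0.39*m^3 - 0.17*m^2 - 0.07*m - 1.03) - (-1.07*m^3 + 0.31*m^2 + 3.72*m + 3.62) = 0.68*m^3 - 0.48*m^2 - 3.79*m - 4.65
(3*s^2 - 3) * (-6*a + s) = -18*a*s^2 + 18*a + 3*s^3 - 3*s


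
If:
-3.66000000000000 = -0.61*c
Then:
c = 6.00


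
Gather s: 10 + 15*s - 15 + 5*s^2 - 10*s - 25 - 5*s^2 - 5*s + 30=0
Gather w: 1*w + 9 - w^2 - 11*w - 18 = -w^2 - 10*w - 9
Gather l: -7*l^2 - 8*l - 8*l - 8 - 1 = -7*l^2 - 16*l - 9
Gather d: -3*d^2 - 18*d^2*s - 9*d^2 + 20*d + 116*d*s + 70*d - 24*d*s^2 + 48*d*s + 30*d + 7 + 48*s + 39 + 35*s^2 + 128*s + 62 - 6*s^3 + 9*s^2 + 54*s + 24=d^2*(-18*s - 12) + d*(-24*s^2 + 164*s + 120) - 6*s^3 + 44*s^2 + 230*s + 132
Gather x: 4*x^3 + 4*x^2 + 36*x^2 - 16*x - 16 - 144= 4*x^3 + 40*x^2 - 16*x - 160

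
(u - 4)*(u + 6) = u^2 + 2*u - 24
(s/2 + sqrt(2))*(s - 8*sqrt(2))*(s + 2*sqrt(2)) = s^3/2 - 2*sqrt(2)*s^2 - 28*s - 32*sqrt(2)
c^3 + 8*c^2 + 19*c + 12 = (c + 1)*(c + 3)*(c + 4)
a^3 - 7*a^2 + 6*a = a*(a - 6)*(a - 1)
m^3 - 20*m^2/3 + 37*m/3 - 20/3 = (m - 4)*(m - 5/3)*(m - 1)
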